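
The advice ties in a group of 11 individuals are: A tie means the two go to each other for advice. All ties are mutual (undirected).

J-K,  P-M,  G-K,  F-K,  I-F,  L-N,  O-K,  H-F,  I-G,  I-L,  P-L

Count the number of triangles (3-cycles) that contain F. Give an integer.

0

F's neighbors are H, I, and K, but none of them are tied to each other, so no triangle contains F.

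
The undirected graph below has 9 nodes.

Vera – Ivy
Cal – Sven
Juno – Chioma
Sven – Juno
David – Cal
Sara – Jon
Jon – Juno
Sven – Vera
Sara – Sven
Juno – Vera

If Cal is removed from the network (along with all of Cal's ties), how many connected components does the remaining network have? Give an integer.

Without Cal, the remaining ties split the others into: {David}; {Chioma, Ivy, Jon, Juno, Sara, Sven, Vera}.
That's 2 separate components.

2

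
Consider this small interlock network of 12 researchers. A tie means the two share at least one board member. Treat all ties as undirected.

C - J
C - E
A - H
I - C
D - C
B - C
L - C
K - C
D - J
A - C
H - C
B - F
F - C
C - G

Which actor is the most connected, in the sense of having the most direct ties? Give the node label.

C

Degrees — A:2, B:2, C:11, D:2, E:1, F:2, G:1, H:2, I:1, J:2, K:1, L:1.
The maximum is 11, attained only by C.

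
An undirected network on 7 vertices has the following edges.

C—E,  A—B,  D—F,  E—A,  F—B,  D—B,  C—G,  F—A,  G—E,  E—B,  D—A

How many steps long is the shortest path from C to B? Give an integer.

2

One shortest route is C – E – B, which uses 2 edges, and C and B are not directly tied, so nothing shorter exists. So d(C,B) = 2.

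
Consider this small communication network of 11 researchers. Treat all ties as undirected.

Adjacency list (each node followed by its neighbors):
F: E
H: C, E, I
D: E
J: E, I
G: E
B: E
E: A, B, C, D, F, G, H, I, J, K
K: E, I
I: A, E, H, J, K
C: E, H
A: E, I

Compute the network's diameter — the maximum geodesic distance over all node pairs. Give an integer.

Eccentricity of each node (its greatest distance to any other): A:2, B:2, C:2, D:2, E:1, F:2, G:2, H:2, I:2, J:2, K:2.
The maximum eccentricity is 2, realized for instance by the pair K–J via K – E – J. So the diameter is 2.

2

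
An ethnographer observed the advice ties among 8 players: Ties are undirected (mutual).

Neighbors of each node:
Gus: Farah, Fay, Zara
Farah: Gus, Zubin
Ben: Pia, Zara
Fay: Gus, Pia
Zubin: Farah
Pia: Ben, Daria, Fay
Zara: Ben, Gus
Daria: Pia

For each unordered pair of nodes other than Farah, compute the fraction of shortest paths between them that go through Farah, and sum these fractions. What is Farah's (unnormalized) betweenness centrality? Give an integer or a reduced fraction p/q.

Pairs whose geodesics pass through Farah — Daria–Zubin: 1; Fay–Zubin: 1; Pia–Zubin: 1; Gus–Zubin: 1; Zara–Zubin: 1; Zubin–Ben: 1.
All other pairs contribute 0.
Summing the contributions gives betweenness(Farah) = 6.

6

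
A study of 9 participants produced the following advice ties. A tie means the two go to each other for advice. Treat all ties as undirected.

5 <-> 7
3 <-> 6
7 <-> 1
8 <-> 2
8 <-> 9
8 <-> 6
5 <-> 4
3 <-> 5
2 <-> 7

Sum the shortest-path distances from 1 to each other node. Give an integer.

Distances from 1: 2:2, 3:3, 4:3, 5:2, 6:4, 7:1, 8:3, 9:4.
Sum = 2 + 3 + 3 + 2 + 4 + 1 + 3 + 4 = 22.

22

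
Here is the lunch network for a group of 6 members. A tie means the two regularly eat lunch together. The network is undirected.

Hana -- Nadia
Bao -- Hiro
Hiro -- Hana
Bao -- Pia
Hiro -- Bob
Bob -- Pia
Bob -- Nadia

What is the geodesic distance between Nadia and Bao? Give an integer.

One shortest route is Nadia – Bob – Pia – Bao, which uses 3 edges, and at distance 2 from Nadia we only reach {Hiro, Pia}, which does not include Bao. So d(Nadia,Bao) = 3.

3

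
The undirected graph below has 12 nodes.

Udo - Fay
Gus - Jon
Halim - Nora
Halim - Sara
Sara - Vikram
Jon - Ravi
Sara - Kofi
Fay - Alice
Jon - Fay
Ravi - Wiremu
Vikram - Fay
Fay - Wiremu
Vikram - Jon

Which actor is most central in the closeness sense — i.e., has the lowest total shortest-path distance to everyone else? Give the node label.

Vikram

Farness (sum of distances to all others) for each node — Alice:31, Fay:21, Gus:32, Halim:32, Jon:22, Kofi:34, Nora:42, Ravi:30, Sara:24, Udo:31, Vikram:20, Wiremu:29.
The smallest farness is 20, for Vikram, so Vikram has the highest closeness.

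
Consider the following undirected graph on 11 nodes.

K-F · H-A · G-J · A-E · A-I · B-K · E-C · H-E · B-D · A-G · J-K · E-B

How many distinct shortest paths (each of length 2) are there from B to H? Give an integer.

The shortest distance is 2, and the only length-2 path is B–E–H. So there is exactly 1 shortest path.

1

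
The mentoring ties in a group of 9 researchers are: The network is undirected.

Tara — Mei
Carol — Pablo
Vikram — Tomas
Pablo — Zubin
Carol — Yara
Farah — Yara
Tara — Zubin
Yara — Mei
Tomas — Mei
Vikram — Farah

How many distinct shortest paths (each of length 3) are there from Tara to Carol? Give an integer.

2

The shortest distance is 3. The length-3 paths are: Tara–Zubin–Pablo–Carol; Tara–Mei–Yara–Carol.
That gives 2 distinct shortest paths.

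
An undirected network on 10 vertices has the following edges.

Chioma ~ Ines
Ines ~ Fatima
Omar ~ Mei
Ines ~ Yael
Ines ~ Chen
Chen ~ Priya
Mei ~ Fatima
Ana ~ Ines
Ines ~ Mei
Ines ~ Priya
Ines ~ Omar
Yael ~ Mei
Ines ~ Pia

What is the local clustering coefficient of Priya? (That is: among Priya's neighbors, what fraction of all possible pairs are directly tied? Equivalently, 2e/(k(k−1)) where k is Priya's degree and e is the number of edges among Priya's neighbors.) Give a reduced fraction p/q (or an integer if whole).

1

Priya's neighbors: Chen and Ines (k = 2).
Possible neighbor pairs: C(2,2) = 1. Edges among them: Chen–Ines → e = 1.
Clustering(Priya) = 1/1.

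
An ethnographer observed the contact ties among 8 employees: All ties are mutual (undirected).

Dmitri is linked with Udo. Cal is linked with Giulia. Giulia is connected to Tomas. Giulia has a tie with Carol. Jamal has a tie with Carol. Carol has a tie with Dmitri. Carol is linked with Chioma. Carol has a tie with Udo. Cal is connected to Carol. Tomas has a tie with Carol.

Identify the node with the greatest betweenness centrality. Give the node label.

Unnormalized betweenness of each node: Cal:0, Carol:35/2, Chioma:0, Dmitri:0, Giulia:1/2, Jamal:0, Tomas:0, Udo:0.
Carol has the largest value, 35/2, making it the main broker — the node through which the most shortest paths run.

Carol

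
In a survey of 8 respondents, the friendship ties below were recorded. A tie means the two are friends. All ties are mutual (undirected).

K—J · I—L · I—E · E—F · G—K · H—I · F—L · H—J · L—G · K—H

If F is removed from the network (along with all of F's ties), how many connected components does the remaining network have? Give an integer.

1

F's neighbors (E and L) remain reachable from one another through other ties, so the rest of the network stays in one piece.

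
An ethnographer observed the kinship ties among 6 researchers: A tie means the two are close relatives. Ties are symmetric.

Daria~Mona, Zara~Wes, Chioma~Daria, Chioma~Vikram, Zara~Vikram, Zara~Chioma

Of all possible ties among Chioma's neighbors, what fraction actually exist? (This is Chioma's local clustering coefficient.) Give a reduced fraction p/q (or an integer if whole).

1/3

Chioma's neighbors: Daria, Vikram, and Zara (k = 3).
Possible neighbor pairs: C(3,2) = 3. Edges among them: Vikram–Zara → e = 1.
Clustering(Chioma) = 1/3.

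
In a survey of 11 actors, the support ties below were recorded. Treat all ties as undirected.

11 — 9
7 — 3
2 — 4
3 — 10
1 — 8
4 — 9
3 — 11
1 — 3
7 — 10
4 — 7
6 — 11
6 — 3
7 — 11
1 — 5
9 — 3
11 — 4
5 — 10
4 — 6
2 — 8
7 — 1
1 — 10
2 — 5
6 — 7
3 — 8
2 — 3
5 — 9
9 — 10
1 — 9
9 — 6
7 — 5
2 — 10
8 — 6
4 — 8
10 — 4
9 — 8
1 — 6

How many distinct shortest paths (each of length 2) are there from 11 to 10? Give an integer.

The shortest distance is 2. The length-2 paths are: 11–9–10; 11–3–10; 11–4–10; 11–7–10.
That gives 4 distinct shortest paths.

4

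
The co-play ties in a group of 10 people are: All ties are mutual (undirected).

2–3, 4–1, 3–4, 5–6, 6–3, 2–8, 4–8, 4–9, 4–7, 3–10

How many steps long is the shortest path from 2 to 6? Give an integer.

2

One shortest route is 2 – 3 – 6, which uses 2 edges, and 2 and 6 are not directly tied, so nothing shorter exists. So d(2,6) = 2.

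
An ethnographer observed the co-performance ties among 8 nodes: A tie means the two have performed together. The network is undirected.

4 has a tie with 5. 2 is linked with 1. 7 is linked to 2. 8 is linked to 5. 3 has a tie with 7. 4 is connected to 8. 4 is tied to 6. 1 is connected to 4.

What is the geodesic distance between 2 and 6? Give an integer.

One shortest route is 2 – 1 – 4 – 6, which uses 3 edges, and at distance 2 from 2 we only reach {3, 4}, which does not include 6. So d(2,6) = 3.

3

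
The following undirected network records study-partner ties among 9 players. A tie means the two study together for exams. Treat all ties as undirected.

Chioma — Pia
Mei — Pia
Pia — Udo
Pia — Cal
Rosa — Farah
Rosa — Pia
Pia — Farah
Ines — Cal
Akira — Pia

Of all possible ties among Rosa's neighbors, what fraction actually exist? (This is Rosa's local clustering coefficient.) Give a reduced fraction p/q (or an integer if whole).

Rosa's neighbors: Farah and Pia (k = 2).
Possible neighbor pairs: C(2,2) = 1. Edges among them: Farah–Pia → e = 1.
Clustering(Rosa) = 1/1.

1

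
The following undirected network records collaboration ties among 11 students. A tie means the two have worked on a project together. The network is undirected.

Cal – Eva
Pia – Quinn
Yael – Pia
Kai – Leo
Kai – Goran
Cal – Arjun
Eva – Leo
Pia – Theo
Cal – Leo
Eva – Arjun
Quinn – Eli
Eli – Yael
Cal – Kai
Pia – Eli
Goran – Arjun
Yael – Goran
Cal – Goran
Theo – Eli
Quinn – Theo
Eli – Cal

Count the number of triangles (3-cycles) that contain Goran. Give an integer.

2

Goran's neighbors: Arjun, Cal, Kai, and Yael.
Neighbor pairs that are themselves tied: Goran–Arjun–Cal; Goran–Cal–Kai. Each forms one triangle with Goran, for 2 in total.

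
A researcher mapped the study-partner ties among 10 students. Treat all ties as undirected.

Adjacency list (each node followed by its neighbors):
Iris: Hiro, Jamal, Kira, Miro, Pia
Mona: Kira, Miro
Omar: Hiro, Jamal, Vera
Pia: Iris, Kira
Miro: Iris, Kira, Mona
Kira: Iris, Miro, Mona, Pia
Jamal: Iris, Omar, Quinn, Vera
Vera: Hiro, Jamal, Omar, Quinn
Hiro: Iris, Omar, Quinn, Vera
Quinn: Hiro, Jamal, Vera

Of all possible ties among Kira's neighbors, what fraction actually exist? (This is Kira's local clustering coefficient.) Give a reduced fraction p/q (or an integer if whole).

1/2

Kira's neighbors: Iris, Miro, Mona, and Pia (k = 4).
Possible neighbor pairs: C(4,2) = 6. Edges among them: Iris–Miro, Iris–Pia, Miro–Mona → e = 3.
Clustering(Kira) = 3/6 = 1/2.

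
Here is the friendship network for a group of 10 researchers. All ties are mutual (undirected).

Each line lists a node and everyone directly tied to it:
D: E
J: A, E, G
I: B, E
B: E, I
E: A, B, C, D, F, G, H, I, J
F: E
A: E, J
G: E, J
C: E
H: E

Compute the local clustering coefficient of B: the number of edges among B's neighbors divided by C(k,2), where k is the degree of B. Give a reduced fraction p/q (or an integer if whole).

1

B's neighbors: E and I (k = 2).
Possible neighbor pairs: C(2,2) = 1. Edges among them: E–I → e = 1.
Clustering(B) = 1/1.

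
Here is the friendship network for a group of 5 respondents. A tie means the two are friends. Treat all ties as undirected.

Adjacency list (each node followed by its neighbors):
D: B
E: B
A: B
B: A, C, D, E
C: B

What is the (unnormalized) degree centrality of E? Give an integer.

1

E is directly tied to B. That is 1 neighbor, so the degree of E is 1.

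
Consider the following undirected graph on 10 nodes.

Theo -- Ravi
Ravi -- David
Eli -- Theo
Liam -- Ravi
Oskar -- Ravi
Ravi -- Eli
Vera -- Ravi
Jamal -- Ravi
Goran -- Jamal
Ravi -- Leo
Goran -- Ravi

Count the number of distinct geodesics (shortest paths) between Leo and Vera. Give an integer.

The shortest distance is 2, and the only length-2 path is Leo–Ravi–Vera. So there is exactly 1 shortest path.

1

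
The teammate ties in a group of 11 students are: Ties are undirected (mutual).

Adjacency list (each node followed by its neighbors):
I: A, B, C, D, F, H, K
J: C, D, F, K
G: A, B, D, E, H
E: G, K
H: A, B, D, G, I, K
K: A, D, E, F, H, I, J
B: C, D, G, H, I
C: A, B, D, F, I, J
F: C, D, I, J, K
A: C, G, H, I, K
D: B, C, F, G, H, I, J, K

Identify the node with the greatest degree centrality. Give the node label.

Degrees — A:5, B:5, C:6, D:8, E:2, F:5, G:5, H:6, I:7, J:4, K:7.
The maximum is 8, attained only by D.

D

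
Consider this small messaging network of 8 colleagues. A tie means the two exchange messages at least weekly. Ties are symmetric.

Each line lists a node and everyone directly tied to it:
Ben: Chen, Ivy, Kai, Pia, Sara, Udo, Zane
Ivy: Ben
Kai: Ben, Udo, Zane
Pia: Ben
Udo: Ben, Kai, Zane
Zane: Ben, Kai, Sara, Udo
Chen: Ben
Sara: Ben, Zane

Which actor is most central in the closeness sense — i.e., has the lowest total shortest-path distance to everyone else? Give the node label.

Ben

Farness (sum of distances to all others) for each node — Ben:7, Chen:13, Ivy:13, Kai:11, Pia:13, Sara:12, Udo:11, Zane:10.
The smallest farness is 7, for Ben, so Ben has the highest closeness.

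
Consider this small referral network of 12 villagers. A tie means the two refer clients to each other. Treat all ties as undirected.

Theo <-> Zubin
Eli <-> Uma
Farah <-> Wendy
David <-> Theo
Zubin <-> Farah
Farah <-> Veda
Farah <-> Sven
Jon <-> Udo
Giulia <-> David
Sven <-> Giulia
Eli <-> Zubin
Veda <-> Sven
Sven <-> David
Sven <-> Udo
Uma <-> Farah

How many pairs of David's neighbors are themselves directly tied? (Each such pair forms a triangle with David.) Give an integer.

David's neighbors: Giulia, Sven, and Theo.
Neighbor pairs that are themselves tied: David–Giulia–Sven. Each forms one triangle with David, for 1 in total.

1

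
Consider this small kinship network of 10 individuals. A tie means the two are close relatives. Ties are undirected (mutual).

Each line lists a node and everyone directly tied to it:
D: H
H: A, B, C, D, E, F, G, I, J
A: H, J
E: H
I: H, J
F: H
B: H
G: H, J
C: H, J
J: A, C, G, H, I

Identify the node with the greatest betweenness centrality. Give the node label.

H

Unnormalized betweenness of each node: A:0, B:0, C:0, D:0, E:0, F:0, G:0, H:29, I:0, J:3.
H has the largest value, 29, making it the main broker — the node through which the most shortest paths run.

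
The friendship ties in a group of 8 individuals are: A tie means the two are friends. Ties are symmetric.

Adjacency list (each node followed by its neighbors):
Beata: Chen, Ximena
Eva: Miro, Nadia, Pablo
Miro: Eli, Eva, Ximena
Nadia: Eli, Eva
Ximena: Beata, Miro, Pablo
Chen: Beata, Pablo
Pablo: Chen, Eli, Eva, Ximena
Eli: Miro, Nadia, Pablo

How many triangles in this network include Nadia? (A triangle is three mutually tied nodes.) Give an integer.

Nadia's neighbors are Eli and Eva, but none of them are tied to each other, so no triangle contains Nadia.

0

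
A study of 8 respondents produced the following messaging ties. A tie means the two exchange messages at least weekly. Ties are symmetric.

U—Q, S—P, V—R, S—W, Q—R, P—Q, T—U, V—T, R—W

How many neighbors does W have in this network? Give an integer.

W is directly tied to R and S. That is 2 neighbors, so the degree of W is 2.

2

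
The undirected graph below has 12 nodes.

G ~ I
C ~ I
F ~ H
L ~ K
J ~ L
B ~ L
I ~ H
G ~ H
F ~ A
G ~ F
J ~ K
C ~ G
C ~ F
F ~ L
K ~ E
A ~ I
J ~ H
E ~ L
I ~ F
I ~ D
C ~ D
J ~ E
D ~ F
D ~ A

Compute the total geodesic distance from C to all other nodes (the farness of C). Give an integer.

Distances from C: A:2, B:3, D:1, E:3, F:1, G:1, H:2, I:1, J:3, K:3, L:2.
Sum = 2 + 3 + 1 + 3 + 1 + 1 + 2 + 1 + 3 + 3 + 2 = 22.

22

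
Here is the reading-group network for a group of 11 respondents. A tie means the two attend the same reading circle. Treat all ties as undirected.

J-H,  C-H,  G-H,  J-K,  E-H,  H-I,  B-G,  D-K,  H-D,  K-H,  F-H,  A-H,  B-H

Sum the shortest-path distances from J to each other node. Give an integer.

18

Distances from J: A:2, B:2, C:2, D:2, E:2, F:2, G:2, H:1, I:2, K:1.
Sum = 2 + 2 + 2 + 2 + 2 + 2 + 2 + 1 + 2 + 1 = 18.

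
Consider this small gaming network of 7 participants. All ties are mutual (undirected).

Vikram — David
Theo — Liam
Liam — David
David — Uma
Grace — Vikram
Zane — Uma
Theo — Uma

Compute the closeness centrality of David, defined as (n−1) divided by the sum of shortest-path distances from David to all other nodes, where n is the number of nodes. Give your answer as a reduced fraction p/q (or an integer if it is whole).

Distances from David: Grace:2, Liam:1, Theo:2, Uma:1, Vikram:1, Zane:2. Sum = 9.
n = 7, so closeness = 6/9 = 2/3.

2/3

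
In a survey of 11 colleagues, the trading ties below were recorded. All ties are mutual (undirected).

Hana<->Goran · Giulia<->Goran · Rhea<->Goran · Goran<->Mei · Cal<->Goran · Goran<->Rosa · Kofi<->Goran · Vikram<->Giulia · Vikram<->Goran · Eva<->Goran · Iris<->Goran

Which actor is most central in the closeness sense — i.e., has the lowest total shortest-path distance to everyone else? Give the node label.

Farness (sum of distances to all others) for each node — Cal:19, Eva:19, Giulia:18, Goran:10, Hana:19, Iris:19, Kofi:19, Mei:19, Rhea:19, Rosa:19, Vikram:18.
The smallest farness is 10, for Goran, so Goran has the highest closeness.

Goran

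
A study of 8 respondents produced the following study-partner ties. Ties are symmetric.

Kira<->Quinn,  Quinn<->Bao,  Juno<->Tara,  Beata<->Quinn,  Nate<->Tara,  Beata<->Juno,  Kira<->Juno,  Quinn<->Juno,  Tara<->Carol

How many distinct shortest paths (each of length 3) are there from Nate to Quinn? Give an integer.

The shortest distance is 3, and the only length-3 path is Nate–Tara–Juno–Quinn. So there is exactly 1 shortest path.

1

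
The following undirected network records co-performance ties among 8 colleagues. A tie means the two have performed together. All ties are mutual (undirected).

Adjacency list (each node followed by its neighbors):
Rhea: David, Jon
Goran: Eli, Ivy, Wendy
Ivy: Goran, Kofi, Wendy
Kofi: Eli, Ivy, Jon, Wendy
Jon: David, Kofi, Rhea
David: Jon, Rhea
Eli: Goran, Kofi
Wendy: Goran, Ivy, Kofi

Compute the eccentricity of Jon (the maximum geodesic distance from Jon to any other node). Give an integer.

Distances from Jon: David:1, Eli:2, Goran:3, Ivy:2, Kofi:1, Rhea:1, Wendy:2.
The largest is 3 (to Goran), so the eccentricity of Jon is 3.

3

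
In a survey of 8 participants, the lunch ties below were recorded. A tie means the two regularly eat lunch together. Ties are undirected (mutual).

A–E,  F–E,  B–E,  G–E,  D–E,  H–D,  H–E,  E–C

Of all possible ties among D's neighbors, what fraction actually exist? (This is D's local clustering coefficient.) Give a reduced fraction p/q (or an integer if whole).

D's neighbors: E and H (k = 2).
Possible neighbor pairs: C(2,2) = 1. Edges among them: E–H → e = 1.
Clustering(D) = 1/1.

1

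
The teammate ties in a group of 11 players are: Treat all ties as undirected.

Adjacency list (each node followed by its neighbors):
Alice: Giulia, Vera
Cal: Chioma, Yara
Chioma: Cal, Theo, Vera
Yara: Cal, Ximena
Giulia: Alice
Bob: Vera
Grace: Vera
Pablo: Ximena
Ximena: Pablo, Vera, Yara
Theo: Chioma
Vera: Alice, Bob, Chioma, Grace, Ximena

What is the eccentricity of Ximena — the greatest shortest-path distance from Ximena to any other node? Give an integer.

Distances from Ximena: Alice:2, Bob:2, Cal:2, Chioma:2, Giulia:3, Grace:2, Pablo:1, Theo:3, Vera:1, Yara:1.
The largest is 3 (to Theo and Giulia), so the eccentricity of Ximena is 3.

3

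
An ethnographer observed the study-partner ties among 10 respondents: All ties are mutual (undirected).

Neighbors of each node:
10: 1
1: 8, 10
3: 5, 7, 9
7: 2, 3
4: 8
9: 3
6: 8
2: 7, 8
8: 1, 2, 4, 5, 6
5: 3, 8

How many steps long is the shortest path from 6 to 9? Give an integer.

4

One shortest route is 6 – 8 – 5 – 3 – 9, which uses 4 edges, and at distance 3 from 6 we only reach {3, 7, 10}, which does not include 9. So d(6,9) = 4.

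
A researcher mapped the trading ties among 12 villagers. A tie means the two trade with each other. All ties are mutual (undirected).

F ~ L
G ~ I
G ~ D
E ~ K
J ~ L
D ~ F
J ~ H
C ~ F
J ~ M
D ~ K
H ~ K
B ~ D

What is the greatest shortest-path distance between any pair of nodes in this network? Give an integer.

6

Eccentricity of each node (its greatest distance to any other): B:5, C:4, D:4, E:4, F:3, G:5, H:4, I:6, J:5, K:3, L:4, M:6.
The maximum eccentricity is 6, realized for instance by the pair I–M via I – G – D – K – H – J – M. So the diameter is 6.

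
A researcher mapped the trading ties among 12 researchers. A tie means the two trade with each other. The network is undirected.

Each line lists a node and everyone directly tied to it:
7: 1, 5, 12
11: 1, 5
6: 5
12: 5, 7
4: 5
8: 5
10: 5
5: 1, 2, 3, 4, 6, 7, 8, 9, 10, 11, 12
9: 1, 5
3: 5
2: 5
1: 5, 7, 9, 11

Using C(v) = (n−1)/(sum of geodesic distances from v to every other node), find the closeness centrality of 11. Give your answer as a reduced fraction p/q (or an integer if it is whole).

11/20

Distances from 11: 1:1, 2:2, 3:2, 4:2, 5:1, 6:2, 7:2, 8:2, 9:2, 10:2, 12:2. Sum = 20.
n = 12, so closeness = 11/20.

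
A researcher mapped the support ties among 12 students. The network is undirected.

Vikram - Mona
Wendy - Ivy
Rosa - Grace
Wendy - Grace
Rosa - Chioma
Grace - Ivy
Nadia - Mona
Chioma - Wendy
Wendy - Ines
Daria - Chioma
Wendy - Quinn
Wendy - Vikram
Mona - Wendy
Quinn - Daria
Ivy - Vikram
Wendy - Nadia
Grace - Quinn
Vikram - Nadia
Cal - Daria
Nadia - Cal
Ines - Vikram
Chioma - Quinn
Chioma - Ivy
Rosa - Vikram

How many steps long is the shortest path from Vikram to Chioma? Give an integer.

One shortest route is Vikram – Ivy – Chioma, which uses 2 edges, and Vikram and Chioma are not directly tied, so nothing shorter exists. So d(Vikram,Chioma) = 2.

2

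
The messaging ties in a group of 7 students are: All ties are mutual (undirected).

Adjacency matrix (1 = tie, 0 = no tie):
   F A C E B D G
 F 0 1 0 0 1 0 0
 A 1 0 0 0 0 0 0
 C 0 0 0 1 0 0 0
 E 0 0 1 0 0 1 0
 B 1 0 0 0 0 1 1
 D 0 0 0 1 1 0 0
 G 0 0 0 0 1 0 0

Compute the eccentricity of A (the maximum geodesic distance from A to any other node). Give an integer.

5

Distances from A: B:2, C:5, D:3, E:4, F:1, G:3.
The largest is 5 (to C), so the eccentricity of A is 5.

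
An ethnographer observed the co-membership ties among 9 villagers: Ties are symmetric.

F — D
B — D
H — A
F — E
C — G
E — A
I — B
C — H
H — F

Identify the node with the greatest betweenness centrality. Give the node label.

Unnormalized betweenness of each node: A:3/2, B:7, C:7, D:12, E:2, F:33/2, G:0, H:14, I:0.
F has the largest value, 33/2, making it the main broker — the node through which the most shortest paths run.

F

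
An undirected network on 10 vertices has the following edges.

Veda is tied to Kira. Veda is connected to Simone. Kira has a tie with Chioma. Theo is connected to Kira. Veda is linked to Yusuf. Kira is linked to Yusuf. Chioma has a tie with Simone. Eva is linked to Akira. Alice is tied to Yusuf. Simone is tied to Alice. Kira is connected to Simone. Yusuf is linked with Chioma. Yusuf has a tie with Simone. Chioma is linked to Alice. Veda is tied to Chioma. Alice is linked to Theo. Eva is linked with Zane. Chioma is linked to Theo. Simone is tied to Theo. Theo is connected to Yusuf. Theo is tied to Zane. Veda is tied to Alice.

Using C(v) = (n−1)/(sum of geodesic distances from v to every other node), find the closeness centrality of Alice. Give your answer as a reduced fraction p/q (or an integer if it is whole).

9/16

Distances from Alice: Akira:4, Chioma:1, Eva:3, Kira:2, Simone:1, Theo:1, Veda:1, Yusuf:1, Zane:2. Sum = 16.
n = 10, so closeness = 9/16.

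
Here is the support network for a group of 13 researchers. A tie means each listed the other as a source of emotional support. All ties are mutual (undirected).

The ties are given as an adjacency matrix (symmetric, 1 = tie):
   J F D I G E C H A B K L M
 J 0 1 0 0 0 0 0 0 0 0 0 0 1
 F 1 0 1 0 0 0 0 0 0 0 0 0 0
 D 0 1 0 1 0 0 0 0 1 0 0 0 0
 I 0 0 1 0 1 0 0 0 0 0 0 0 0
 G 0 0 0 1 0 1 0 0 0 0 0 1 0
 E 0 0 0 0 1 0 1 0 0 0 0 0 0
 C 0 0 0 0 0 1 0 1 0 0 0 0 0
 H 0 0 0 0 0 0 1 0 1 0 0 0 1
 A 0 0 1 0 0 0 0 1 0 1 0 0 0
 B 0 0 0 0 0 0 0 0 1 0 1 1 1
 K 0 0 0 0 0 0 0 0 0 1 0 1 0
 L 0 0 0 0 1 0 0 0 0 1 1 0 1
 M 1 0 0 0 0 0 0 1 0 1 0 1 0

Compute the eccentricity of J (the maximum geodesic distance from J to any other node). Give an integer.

4

Distances from J: A:3, B:2, C:3, D:2, E:4, F:1, G:3, H:2, I:3, K:3, L:2, M:1.
The largest is 4 (to E), so the eccentricity of J is 4.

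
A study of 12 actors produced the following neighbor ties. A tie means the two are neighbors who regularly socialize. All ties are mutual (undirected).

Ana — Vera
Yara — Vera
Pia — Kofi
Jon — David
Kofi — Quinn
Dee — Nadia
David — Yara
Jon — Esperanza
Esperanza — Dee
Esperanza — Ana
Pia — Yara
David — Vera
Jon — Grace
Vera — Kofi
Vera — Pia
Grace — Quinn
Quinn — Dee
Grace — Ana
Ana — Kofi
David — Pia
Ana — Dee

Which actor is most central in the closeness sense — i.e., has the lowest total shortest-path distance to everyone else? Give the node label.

Ana

Farness (sum of distances to all others) for each node — Ana:17, David:22, Dee:21, Esperanza:21, Grace:22, Jon:21, Kofi:20, Nadia:31, Pia:23, Quinn:21, Vera:18, Yara:25.
The smallest farness is 17, for Ana, so Ana has the highest closeness.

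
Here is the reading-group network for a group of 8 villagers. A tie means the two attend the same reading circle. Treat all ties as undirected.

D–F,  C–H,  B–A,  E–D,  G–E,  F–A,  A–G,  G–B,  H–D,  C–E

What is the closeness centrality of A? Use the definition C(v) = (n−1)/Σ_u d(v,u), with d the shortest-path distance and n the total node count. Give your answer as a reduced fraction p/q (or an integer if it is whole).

Distances from A: B:1, C:3, D:2, E:2, F:1, G:1, H:3. Sum = 13.
n = 8, so closeness = 7/13.

7/13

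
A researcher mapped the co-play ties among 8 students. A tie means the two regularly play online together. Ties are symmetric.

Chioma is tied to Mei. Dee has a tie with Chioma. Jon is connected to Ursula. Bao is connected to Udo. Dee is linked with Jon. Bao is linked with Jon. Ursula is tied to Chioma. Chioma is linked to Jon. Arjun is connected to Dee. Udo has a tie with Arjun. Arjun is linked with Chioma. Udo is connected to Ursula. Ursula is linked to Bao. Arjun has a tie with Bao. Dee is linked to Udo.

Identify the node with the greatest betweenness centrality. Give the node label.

Unnormalized betweenness of each node: Arjun:5/3, Bao:1, Chioma:7, Dee:4/3, Jon:4/3, Mei:0, Udo:1, Ursula:5/3.
Chioma has the largest value, 7, making it the main broker — the node through which the most shortest paths run.

Chioma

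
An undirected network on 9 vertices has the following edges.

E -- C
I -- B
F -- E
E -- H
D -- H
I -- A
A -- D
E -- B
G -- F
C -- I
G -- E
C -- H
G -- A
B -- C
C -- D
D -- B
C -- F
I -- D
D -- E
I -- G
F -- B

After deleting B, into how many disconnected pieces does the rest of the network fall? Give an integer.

1

B's neighbors (C, D, E, F, and I) remain reachable from one another through other ties, so the rest of the network stays in one piece.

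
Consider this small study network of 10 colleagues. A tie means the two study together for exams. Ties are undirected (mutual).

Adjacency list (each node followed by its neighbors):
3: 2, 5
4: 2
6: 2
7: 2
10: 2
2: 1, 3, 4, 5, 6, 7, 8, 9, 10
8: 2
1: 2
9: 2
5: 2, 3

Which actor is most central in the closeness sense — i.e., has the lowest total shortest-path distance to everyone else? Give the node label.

2

Farness (sum of distances to all others) for each node — 1:17, 2:9, 3:16, 4:17, 5:16, 6:17, 7:17, 8:17, 9:17, 10:17.
The smallest farness is 9, for 2, so 2 has the highest closeness.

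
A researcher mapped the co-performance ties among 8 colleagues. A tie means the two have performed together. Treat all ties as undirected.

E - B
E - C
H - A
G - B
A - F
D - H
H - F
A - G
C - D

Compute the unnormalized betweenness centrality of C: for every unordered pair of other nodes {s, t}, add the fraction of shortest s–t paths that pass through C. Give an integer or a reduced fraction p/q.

7/2

Pairs whose geodesics pass through C — E–F: 1/2; E–H: 1; E–D: 1; B–D: 1.
All other pairs contribute 0.
Summing the contributions gives betweenness(C) = 7/2.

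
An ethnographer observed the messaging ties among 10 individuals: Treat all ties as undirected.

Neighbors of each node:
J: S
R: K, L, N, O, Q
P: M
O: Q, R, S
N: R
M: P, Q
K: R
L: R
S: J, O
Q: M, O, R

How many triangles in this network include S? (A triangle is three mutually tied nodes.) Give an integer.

S's neighbors are J and O, but none of them are tied to each other, so no triangle contains S.

0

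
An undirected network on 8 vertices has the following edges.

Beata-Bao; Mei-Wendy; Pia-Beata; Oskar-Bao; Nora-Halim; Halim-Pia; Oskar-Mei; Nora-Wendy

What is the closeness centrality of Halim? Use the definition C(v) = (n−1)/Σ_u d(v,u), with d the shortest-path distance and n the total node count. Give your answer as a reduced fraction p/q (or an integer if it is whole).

Distances from Halim: Bao:3, Beata:2, Mei:3, Nora:1, Oskar:4, Pia:1, Wendy:2. Sum = 16.
n = 8, so closeness = 7/16.

7/16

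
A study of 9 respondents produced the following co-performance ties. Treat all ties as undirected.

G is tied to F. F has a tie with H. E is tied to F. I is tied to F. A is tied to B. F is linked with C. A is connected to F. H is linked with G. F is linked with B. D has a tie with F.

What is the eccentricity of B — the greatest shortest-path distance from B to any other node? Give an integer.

2

Distances from B: A:1, C:2, D:2, E:2, F:1, G:2, H:2, I:2.
The largest is 2 (to E, D, I, C, H, and G), so the eccentricity of B is 2.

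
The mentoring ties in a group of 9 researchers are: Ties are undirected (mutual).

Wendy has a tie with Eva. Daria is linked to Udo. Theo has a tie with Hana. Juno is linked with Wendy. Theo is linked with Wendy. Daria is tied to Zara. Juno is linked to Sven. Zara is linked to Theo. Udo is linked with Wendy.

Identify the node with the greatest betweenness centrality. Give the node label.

Unnormalized betweenness of each node: Daria:1, Eva:0, Hana:0, Juno:7, Sven:0, Theo:11, Udo:4, Wendy:19, Zara:2.
Wendy has the largest value, 19, making it the main broker — the node through which the most shortest paths run.

Wendy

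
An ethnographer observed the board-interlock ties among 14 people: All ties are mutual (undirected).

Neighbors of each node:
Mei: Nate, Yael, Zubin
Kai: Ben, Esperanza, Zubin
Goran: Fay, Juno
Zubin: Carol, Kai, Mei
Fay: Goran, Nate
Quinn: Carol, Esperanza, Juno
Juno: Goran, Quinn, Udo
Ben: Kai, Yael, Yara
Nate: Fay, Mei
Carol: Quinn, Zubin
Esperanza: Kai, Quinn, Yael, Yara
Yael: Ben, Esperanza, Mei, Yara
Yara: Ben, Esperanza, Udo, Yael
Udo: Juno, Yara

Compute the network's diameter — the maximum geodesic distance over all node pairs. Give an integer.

4

Eccentricity of each node (its greatest distance to any other): Ben:4, Carol:4, Esperanza:4, Fay:4, Goran:4, Juno:4, Kai:4, Mei:4, Nate:4, Quinn:4, Udo:4, Yael:4, Yara:4, Zubin:4.
The maximum eccentricity is 4, realized for instance by the pair Esperanza–Fay via Esperanza – Quinn – Juno – Goran – Fay. So the diameter is 4.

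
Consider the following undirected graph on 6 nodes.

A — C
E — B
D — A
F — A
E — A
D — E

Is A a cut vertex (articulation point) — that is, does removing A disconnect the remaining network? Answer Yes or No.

Yes

Removing A leaves {B, D, and E} with no path to {C}, so the network splits into 3 components. A is a cut vertex.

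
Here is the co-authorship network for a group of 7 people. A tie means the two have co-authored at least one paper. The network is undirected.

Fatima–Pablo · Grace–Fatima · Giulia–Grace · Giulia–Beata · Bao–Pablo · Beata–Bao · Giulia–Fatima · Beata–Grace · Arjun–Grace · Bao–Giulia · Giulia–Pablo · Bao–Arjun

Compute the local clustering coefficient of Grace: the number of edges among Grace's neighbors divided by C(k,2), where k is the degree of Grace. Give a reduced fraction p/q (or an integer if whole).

Grace's neighbors: Arjun, Beata, Fatima, and Giulia (k = 4).
Possible neighbor pairs: C(4,2) = 6. Edges among them: Beata–Giulia, Fatima–Giulia → e = 2.
Clustering(Grace) = 2/6 = 1/3.

1/3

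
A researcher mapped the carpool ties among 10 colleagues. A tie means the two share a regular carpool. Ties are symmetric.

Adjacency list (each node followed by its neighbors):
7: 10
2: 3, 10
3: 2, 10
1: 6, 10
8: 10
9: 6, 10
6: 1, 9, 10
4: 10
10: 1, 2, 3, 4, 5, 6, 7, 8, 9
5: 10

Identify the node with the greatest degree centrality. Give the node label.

10

Degrees — 1:2, 2:2, 3:2, 4:1, 5:1, 6:3, 7:1, 8:1, 9:2, 10:9.
The maximum is 9, attained only by 10.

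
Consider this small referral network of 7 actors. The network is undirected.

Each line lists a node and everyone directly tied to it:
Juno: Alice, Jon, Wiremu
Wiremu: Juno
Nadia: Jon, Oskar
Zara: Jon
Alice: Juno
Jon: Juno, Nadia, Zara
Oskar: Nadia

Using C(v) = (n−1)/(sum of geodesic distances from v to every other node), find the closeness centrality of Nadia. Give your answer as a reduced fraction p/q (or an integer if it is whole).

Distances from Nadia: Alice:3, Jon:1, Juno:2, Oskar:1, Wiremu:3, Zara:2. Sum = 12.
n = 7, so closeness = 6/12 = 1/2.

1/2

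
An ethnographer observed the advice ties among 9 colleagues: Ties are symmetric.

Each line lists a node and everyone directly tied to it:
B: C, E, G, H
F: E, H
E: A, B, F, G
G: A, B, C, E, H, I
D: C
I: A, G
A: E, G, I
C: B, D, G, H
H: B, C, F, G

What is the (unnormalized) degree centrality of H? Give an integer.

4

H is directly tied to B, C, F, and G. That is 4 neighbors, so the degree of H is 4.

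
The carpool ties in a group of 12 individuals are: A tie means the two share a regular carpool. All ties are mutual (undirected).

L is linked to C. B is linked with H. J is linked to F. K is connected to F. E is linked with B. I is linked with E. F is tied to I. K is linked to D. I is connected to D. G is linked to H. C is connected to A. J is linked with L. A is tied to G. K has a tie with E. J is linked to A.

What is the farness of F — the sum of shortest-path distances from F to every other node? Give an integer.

24

Distances from F: A:2, B:3, C:3, D:2, E:2, G:3, H:4, I:1, J:1, K:1, L:2.
Sum = 2 + 3 + 3 + 2 + 2 + 3 + 4 + 1 + 1 + 1 + 2 = 24.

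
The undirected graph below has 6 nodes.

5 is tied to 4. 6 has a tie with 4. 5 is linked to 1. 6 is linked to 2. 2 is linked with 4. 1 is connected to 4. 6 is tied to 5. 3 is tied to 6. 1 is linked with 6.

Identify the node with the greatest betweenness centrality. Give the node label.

6

Unnormalized betweenness of each node: 1:0, 2:0, 3:0, 4:1, 5:0, 6:5.
6 has the largest value, 5, making it the main broker — the node through which the most shortest paths run.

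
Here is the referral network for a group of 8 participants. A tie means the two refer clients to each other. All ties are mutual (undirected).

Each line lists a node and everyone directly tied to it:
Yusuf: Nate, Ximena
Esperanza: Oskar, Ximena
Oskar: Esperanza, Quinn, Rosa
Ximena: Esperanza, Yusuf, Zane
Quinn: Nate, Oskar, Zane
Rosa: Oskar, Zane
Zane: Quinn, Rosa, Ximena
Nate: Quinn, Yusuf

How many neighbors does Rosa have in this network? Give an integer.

Rosa is directly tied to Oskar and Zane. That is 2 neighbors, so the degree of Rosa is 2.

2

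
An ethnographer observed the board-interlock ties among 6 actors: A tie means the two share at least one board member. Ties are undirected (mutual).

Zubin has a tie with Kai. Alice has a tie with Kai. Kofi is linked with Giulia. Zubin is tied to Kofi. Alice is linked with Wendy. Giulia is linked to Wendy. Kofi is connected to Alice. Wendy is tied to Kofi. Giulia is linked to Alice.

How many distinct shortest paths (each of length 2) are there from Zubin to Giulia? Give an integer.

The shortest distance is 2, and the only length-2 path is Zubin–Kofi–Giulia. So there is exactly 1 shortest path.

1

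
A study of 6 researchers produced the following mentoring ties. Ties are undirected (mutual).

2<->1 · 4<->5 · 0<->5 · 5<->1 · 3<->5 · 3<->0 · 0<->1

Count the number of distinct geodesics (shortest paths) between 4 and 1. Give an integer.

1

The shortest distance is 2, and the only length-2 path is 4–5–1. So there is exactly 1 shortest path.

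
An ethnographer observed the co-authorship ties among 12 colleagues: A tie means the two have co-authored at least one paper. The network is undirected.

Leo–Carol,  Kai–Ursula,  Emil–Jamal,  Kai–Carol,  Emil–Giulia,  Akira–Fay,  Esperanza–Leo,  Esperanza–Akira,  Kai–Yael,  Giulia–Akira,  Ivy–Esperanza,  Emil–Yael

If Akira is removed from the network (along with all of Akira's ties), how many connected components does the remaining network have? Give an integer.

2

Without Akira, the remaining ties split the others into: {Carol, Emil, Esperanza, Giulia, Ivy, Jamal, Kai, Leo, Ursula, Yael}; {Fay}.
That's 2 separate components.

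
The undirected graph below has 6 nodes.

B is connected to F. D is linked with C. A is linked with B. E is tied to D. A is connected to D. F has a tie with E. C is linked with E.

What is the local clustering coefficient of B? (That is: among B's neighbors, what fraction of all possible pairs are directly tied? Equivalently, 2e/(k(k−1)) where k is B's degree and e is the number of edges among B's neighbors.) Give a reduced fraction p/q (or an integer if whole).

B's neighbors: A and F (k = 2).
Possible neighbor pairs: C(2,2) = 1. Edges among them: none → e = 0.
Clustering(B) = 0/1.

0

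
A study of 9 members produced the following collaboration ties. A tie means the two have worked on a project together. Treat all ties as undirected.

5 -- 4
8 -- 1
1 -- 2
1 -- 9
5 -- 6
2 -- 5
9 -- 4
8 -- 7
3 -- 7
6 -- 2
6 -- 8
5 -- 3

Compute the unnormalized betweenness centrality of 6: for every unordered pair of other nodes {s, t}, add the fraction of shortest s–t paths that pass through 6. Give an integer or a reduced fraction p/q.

Pairs whose geodesics pass through 6 — 5–8: 1; 4–8: 1/2; 2–8: 1/2; 2–7: 1/3.
All other pairs contribute 0.
Summing the contributions gives betweenness(6) = 7/3.

7/3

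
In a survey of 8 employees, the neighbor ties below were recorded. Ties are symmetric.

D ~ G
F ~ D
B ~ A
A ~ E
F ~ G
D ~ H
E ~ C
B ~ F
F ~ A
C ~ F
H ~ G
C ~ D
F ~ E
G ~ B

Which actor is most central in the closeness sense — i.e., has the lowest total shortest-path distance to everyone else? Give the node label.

Farness (sum of distances to all others) for each node — A:12, B:11, C:11, D:10, E:12, F:8, G:10, H:14.
The smallest farness is 8, for F, so F has the highest closeness.

F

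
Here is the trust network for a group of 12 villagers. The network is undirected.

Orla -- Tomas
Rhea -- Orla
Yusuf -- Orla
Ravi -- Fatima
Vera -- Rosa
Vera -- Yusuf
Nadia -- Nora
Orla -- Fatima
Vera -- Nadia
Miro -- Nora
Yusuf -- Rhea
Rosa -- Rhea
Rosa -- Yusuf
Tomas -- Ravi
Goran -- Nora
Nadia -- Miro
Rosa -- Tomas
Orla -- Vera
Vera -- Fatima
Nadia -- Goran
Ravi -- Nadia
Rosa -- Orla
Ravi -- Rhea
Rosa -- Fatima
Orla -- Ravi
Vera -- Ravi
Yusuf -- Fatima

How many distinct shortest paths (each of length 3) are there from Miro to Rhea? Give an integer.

The shortest distance is 3, and the only length-3 path is Miro–Nadia–Ravi–Rhea. So there is exactly 1 shortest path.

1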